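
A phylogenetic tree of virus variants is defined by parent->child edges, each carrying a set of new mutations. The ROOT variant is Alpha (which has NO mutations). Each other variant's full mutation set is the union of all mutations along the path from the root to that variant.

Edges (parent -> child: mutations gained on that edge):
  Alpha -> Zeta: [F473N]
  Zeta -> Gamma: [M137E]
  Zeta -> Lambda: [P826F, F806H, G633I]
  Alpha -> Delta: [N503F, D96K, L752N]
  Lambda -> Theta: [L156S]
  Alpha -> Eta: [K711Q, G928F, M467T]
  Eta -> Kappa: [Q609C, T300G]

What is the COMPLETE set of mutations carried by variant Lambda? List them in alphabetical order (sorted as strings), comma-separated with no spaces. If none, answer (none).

Answer: F473N,F806H,G633I,P826F

Derivation:
At Alpha: gained [] -> total []
At Zeta: gained ['F473N'] -> total ['F473N']
At Lambda: gained ['P826F', 'F806H', 'G633I'] -> total ['F473N', 'F806H', 'G633I', 'P826F']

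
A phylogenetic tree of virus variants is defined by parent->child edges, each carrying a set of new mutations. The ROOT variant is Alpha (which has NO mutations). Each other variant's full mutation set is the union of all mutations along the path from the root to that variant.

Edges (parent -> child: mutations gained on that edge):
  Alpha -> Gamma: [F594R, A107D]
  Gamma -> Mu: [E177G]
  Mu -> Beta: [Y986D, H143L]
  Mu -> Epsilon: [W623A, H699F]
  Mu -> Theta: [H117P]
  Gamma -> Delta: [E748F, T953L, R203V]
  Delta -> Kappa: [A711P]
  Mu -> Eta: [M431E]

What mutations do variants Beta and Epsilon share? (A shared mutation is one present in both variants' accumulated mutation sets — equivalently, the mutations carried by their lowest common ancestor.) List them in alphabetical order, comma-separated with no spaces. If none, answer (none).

Accumulating mutations along path to Beta:
  At Alpha: gained [] -> total []
  At Gamma: gained ['F594R', 'A107D'] -> total ['A107D', 'F594R']
  At Mu: gained ['E177G'] -> total ['A107D', 'E177G', 'F594R']
  At Beta: gained ['Y986D', 'H143L'] -> total ['A107D', 'E177G', 'F594R', 'H143L', 'Y986D']
Mutations(Beta) = ['A107D', 'E177G', 'F594R', 'H143L', 'Y986D']
Accumulating mutations along path to Epsilon:
  At Alpha: gained [] -> total []
  At Gamma: gained ['F594R', 'A107D'] -> total ['A107D', 'F594R']
  At Mu: gained ['E177G'] -> total ['A107D', 'E177G', 'F594R']
  At Epsilon: gained ['W623A', 'H699F'] -> total ['A107D', 'E177G', 'F594R', 'H699F', 'W623A']
Mutations(Epsilon) = ['A107D', 'E177G', 'F594R', 'H699F', 'W623A']
Intersection: ['A107D', 'E177G', 'F594R', 'H143L', 'Y986D'] ∩ ['A107D', 'E177G', 'F594R', 'H699F', 'W623A'] = ['A107D', 'E177G', 'F594R']

Answer: A107D,E177G,F594R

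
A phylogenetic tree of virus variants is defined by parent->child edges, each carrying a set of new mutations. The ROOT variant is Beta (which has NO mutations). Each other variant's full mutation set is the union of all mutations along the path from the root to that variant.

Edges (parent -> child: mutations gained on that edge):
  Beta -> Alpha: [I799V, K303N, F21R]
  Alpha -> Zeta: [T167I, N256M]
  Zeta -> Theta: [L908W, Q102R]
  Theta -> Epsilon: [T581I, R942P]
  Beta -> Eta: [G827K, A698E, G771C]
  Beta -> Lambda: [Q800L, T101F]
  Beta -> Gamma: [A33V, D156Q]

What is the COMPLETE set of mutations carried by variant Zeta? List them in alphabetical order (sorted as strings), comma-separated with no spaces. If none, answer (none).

Answer: F21R,I799V,K303N,N256M,T167I

Derivation:
At Beta: gained [] -> total []
At Alpha: gained ['I799V', 'K303N', 'F21R'] -> total ['F21R', 'I799V', 'K303N']
At Zeta: gained ['T167I', 'N256M'] -> total ['F21R', 'I799V', 'K303N', 'N256M', 'T167I']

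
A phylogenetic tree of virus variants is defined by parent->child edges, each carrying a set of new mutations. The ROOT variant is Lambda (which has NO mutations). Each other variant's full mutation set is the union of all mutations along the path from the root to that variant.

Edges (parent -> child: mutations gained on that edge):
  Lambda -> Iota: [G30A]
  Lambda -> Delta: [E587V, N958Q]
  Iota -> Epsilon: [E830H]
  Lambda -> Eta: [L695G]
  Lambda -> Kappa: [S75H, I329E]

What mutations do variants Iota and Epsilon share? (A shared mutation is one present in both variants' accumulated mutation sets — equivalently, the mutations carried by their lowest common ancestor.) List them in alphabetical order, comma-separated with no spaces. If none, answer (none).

Answer: G30A

Derivation:
Accumulating mutations along path to Iota:
  At Lambda: gained [] -> total []
  At Iota: gained ['G30A'] -> total ['G30A']
Mutations(Iota) = ['G30A']
Accumulating mutations along path to Epsilon:
  At Lambda: gained [] -> total []
  At Iota: gained ['G30A'] -> total ['G30A']
  At Epsilon: gained ['E830H'] -> total ['E830H', 'G30A']
Mutations(Epsilon) = ['E830H', 'G30A']
Intersection: ['G30A'] ∩ ['E830H', 'G30A'] = ['G30A']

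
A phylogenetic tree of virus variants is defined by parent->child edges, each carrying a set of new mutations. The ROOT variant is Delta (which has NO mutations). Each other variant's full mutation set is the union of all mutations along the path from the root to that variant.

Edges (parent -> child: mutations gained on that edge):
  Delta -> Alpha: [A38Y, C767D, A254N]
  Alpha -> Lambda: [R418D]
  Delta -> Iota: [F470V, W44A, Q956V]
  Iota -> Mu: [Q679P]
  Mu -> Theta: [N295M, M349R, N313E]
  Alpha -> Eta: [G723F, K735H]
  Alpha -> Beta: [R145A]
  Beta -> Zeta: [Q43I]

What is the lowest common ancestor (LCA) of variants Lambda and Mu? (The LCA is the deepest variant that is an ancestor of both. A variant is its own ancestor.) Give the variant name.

Answer: Delta

Derivation:
Path from root to Lambda: Delta -> Alpha -> Lambda
  ancestors of Lambda: {Delta, Alpha, Lambda}
Path from root to Mu: Delta -> Iota -> Mu
  ancestors of Mu: {Delta, Iota, Mu}
Common ancestors: {Delta}
Walk up from Mu: Mu (not in ancestors of Lambda), Iota (not in ancestors of Lambda), Delta (in ancestors of Lambda)
Deepest common ancestor (LCA) = Delta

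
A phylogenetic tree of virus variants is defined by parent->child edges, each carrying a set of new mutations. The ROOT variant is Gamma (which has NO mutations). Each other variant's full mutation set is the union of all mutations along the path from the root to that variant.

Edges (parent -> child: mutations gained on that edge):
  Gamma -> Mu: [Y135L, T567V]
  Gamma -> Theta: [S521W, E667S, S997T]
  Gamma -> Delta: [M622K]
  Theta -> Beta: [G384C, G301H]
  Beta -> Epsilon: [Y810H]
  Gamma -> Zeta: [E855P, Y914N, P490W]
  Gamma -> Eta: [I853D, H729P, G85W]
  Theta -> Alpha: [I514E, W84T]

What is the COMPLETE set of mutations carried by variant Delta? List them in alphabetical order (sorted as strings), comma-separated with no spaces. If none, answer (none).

At Gamma: gained [] -> total []
At Delta: gained ['M622K'] -> total ['M622K']

Answer: M622K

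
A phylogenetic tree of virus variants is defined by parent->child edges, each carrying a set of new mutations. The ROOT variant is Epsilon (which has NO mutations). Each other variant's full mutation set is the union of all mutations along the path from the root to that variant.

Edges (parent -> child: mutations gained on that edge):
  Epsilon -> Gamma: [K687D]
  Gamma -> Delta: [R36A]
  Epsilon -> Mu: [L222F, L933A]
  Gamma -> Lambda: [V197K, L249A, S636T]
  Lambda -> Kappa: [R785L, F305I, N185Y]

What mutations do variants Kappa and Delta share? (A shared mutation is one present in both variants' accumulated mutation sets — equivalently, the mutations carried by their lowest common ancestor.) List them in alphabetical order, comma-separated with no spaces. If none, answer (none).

Answer: K687D

Derivation:
Accumulating mutations along path to Kappa:
  At Epsilon: gained [] -> total []
  At Gamma: gained ['K687D'] -> total ['K687D']
  At Lambda: gained ['V197K', 'L249A', 'S636T'] -> total ['K687D', 'L249A', 'S636T', 'V197K']
  At Kappa: gained ['R785L', 'F305I', 'N185Y'] -> total ['F305I', 'K687D', 'L249A', 'N185Y', 'R785L', 'S636T', 'V197K']
Mutations(Kappa) = ['F305I', 'K687D', 'L249A', 'N185Y', 'R785L', 'S636T', 'V197K']
Accumulating mutations along path to Delta:
  At Epsilon: gained [] -> total []
  At Gamma: gained ['K687D'] -> total ['K687D']
  At Delta: gained ['R36A'] -> total ['K687D', 'R36A']
Mutations(Delta) = ['K687D', 'R36A']
Intersection: ['F305I', 'K687D', 'L249A', 'N185Y', 'R785L', 'S636T', 'V197K'] ∩ ['K687D', 'R36A'] = ['K687D']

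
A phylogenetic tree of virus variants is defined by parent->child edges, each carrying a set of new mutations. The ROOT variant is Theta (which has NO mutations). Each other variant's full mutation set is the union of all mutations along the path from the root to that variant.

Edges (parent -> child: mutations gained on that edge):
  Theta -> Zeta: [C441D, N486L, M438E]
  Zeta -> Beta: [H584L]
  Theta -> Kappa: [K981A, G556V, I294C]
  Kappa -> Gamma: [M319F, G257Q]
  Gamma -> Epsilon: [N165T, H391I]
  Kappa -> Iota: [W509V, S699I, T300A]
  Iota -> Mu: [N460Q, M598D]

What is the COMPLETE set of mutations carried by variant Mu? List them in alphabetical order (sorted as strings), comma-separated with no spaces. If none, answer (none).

At Theta: gained [] -> total []
At Kappa: gained ['K981A', 'G556V', 'I294C'] -> total ['G556V', 'I294C', 'K981A']
At Iota: gained ['W509V', 'S699I', 'T300A'] -> total ['G556V', 'I294C', 'K981A', 'S699I', 'T300A', 'W509V']
At Mu: gained ['N460Q', 'M598D'] -> total ['G556V', 'I294C', 'K981A', 'M598D', 'N460Q', 'S699I', 'T300A', 'W509V']

Answer: G556V,I294C,K981A,M598D,N460Q,S699I,T300A,W509V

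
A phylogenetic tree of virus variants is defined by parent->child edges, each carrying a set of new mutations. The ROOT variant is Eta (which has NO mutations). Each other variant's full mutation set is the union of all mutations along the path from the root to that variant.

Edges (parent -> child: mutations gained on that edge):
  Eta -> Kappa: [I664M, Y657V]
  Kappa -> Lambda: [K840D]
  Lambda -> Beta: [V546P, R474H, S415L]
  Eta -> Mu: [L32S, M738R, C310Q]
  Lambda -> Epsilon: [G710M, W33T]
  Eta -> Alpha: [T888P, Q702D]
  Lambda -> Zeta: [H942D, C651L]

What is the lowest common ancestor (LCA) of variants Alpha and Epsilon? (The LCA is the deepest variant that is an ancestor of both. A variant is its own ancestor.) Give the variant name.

Answer: Eta

Derivation:
Path from root to Alpha: Eta -> Alpha
  ancestors of Alpha: {Eta, Alpha}
Path from root to Epsilon: Eta -> Kappa -> Lambda -> Epsilon
  ancestors of Epsilon: {Eta, Kappa, Lambda, Epsilon}
Common ancestors: {Eta}
Walk up from Epsilon: Epsilon (not in ancestors of Alpha), Lambda (not in ancestors of Alpha), Kappa (not in ancestors of Alpha), Eta (in ancestors of Alpha)
Deepest common ancestor (LCA) = Eta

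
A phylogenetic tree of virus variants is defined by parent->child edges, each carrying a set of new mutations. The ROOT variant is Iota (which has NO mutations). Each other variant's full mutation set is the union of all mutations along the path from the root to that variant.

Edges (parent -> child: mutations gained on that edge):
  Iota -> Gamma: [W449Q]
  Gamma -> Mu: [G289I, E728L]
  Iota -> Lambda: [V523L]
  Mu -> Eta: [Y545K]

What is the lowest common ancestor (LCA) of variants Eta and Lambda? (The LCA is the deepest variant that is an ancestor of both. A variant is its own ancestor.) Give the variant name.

Path from root to Eta: Iota -> Gamma -> Mu -> Eta
  ancestors of Eta: {Iota, Gamma, Mu, Eta}
Path from root to Lambda: Iota -> Lambda
  ancestors of Lambda: {Iota, Lambda}
Common ancestors: {Iota}
Walk up from Lambda: Lambda (not in ancestors of Eta), Iota (in ancestors of Eta)
Deepest common ancestor (LCA) = Iota

Answer: Iota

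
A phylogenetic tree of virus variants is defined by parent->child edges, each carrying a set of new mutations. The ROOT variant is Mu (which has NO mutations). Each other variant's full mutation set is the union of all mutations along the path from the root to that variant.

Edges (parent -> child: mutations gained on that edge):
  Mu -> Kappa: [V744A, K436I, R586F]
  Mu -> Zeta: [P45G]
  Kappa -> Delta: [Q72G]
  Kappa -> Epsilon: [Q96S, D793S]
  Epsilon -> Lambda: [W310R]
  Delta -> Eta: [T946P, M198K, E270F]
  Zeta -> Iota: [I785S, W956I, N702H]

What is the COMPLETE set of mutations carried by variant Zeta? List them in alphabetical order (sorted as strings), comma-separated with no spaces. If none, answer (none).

Answer: P45G

Derivation:
At Mu: gained [] -> total []
At Zeta: gained ['P45G'] -> total ['P45G']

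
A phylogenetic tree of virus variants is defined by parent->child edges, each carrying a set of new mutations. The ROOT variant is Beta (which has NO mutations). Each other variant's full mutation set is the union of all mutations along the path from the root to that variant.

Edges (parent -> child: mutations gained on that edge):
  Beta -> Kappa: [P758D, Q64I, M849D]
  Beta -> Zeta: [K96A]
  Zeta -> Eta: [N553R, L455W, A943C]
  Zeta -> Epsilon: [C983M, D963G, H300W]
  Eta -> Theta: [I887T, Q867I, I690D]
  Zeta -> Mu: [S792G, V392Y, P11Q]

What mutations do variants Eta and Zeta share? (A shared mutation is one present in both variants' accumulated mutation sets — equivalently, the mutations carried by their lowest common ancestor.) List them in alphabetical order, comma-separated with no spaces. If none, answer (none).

Answer: K96A

Derivation:
Accumulating mutations along path to Eta:
  At Beta: gained [] -> total []
  At Zeta: gained ['K96A'] -> total ['K96A']
  At Eta: gained ['N553R', 'L455W', 'A943C'] -> total ['A943C', 'K96A', 'L455W', 'N553R']
Mutations(Eta) = ['A943C', 'K96A', 'L455W', 'N553R']
Accumulating mutations along path to Zeta:
  At Beta: gained [] -> total []
  At Zeta: gained ['K96A'] -> total ['K96A']
Mutations(Zeta) = ['K96A']
Intersection: ['A943C', 'K96A', 'L455W', 'N553R'] ∩ ['K96A'] = ['K96A']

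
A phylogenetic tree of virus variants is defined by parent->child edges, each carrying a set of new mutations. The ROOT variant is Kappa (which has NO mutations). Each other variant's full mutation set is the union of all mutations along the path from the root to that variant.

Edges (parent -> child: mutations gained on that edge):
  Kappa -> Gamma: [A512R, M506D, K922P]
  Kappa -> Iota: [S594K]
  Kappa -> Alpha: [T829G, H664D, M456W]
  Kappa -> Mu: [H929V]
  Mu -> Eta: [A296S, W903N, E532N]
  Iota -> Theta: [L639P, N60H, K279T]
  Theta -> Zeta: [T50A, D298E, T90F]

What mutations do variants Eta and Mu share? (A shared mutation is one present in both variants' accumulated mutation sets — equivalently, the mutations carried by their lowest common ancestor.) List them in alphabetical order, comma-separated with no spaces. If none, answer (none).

Accumulating mutations along path to Eta:
  At Kappa: gained [] -> total []
  At Mu: gained ['H929V'] -> total ['H929V']
  At Eta: gained ['A296S', 'W903N', 'E532N'] -> total ['A296S', 'E532N', 'H929V', 'W903N']
Mutations(Eta) = ['A296S', 'E532N', 'H929V', 'W903N']
Accumulating mutations along path to Mu:
  At Kappa: gained [] -> total []
  At Mu: gained ['H929V'] -> total ['H929V']
Mutations(Mu) = ['H929V']
Intersection: ['A296S', 'E532N', 'H929V', 'W903N'] ∩ ['H929V'] = ['H929V']

Answer: H929V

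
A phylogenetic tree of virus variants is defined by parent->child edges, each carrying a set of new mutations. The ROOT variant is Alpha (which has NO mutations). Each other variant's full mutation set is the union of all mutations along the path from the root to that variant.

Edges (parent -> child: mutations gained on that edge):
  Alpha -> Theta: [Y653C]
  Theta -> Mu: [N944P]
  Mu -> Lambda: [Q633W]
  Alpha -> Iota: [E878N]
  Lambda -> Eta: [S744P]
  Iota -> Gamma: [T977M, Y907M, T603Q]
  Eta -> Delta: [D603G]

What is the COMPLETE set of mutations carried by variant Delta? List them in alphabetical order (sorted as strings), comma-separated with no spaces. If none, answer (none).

Answer: D603G,N944P,Q633W,S744P,Y653C

Derivation:
At Alpha: gained [] -> total []
At Theta: gained ['Y653C'] -> total ['Y653C']
At Mu: gained ['N944P'] -> total ['N944P', 'Y653C']
At Lambda: gained ['Q633W'] -> total ['N944P', 'Q633W', 'Y653C']
At Eta: gained ['S744P'] -> total ['N944P', 'Q633W', 'S744P', 'Y653C']
At Delta: gained ['D603G'] -> total ['D603G', 'N944P', 'Q633W', 'S744P', 'Y653C']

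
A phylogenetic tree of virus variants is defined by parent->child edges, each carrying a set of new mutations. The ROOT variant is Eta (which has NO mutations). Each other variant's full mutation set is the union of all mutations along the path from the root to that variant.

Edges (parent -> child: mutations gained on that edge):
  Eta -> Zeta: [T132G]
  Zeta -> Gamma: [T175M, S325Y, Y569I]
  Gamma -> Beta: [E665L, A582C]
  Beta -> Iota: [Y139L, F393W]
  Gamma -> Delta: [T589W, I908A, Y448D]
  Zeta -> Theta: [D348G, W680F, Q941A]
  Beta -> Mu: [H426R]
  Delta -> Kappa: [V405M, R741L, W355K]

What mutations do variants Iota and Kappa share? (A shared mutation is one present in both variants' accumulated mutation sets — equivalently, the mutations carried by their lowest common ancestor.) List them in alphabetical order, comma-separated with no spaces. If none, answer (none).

Accumulating mutations along path to Iota:
  At Eta: gained [] -> total []
  At Zeta: gained ['T132G'] -> total ['T132G']
  At Gamma: gained ['T175M', 'S325Y', 'Y569I'] -> total ['S325Y', 'T132G', 'T175M', 'Y569I']
  At Beta: gained ['E665L', 'A582C'] -> total ['A582C', 'E665L', 'S325Y', 'T132G', 'T175M', 'Y569I']
  At Iota: gained ['Y139L', 'F393W'] -> total ['A582C', 'E665L', 'F393W', 'S325Y', 'T132G', 'T175M', 'Y139L', 'Y569I']
Mutations(Iota) = ['A582C', 'E665L', 'F393W', 'S325Y', 'T132G', 'T175M', 'Y139L', 'Y569I']
Accumulating mutations along path to Kappa:
  At Eta: gained [] -> total []
  At Zeta: gained ['T132G'] -> total ['T132G']
  At Gamma: gained ['T175M', 'S325Y', 'Y569I'] -> total ['S325Y', 'T132G', 'T175M', 'Y569I']
  At Delta: gained ['T589W', 'I908A', 'Y448D'] -> total ['I908A', 'S325Y', 'T132G', 'T175M', 'T589W', 'Y448D', 'Y569I']
  At Kappa: gained ['V405M', 'R741L', 'W355K'] -> total ['I908A', 'R741L', 'S325Y', 'T132G', 'T175M', 'T589W', 'V405M', 'W355K', 'Y448D', 'Y569I']
Mutations(Kappa) = ['I908A', 'R741L', 'S325Y', 'T132G', 'T175M', 'T589W', 'V405M', 'W355K', 'Y448D', 'Y569I']
Intersection: ['A582C', 'E665L', 'F393W', 'S325Y', 'T132G', 'T175M', 'Y139L', 'Y569I'] ∩ ['I908A', 'R741L', 'S325Y', 'T132G', 'T175M', 'T589W', 'V405M', 'W355K', 'Y448D', 'Y569I'] = ['S325Y', 'T132G', 'T175M', 'Y569I']

Answer: S325Y,T132G,T175M,Y569I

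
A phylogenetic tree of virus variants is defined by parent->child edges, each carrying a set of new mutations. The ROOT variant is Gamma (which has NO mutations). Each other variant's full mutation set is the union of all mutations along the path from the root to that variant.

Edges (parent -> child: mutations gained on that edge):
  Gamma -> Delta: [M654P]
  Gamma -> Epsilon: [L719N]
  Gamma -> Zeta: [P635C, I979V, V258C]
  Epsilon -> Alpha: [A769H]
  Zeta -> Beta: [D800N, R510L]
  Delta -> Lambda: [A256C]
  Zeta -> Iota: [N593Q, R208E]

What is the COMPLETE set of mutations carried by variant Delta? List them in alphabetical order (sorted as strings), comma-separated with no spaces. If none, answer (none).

At Gamma: gained [] -> total []
At Delta: gained ['M654P'] -> total ['M654P']

Answer: M654P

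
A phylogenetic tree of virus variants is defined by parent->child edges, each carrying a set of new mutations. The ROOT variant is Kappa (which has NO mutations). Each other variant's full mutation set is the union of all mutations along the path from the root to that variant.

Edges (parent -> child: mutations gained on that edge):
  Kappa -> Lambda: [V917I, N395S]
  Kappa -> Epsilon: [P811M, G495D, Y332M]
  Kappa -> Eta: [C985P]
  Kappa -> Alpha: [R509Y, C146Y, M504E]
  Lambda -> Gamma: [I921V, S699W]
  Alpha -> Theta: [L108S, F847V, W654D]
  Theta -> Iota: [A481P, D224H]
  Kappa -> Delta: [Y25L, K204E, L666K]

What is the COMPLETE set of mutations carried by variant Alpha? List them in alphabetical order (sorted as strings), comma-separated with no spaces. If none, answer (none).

At Kappa: gained [] -> total []
At Alpha: gained ['R509Y', 'C146Y', 'M504E'] -> total ['C146Y', 'M504E', 'R509Y']

Answer: C146Y,M504E,R509Y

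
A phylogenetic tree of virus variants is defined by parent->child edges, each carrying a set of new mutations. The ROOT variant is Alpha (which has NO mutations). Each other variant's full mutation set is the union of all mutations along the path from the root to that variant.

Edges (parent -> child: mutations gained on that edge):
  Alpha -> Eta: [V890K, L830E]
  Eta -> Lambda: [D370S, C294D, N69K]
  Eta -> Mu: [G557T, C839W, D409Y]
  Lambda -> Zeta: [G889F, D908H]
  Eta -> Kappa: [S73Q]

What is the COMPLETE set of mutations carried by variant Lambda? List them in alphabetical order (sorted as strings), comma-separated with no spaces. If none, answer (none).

At Alpha: gained [] -> total []
At Eta: gained ['V890K', 'L830E'] -> total ['L830E', 'V890K']
At Lambda: gained ['D370S', 'C294D', 'N69K'] -> total ['C294D', 'D370S', 'L830E', 'N69K', 'V890K']

Answer: C294D,D370S,L830E,N69K,V890K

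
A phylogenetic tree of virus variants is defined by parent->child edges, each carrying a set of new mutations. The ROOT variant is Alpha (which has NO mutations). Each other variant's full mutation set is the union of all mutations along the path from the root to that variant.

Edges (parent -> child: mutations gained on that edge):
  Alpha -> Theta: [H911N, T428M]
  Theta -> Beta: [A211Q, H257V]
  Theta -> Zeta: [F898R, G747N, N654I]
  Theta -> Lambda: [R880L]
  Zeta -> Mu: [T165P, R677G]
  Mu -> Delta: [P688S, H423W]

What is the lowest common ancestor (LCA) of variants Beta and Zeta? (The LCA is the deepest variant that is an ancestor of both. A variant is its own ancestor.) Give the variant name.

Path from root to Beta: Alpha -> Theta -> Beta
  ancestors of Beta: {Alpha, Theta, Beta}
Path from root to Zeta: Alpha -> Theta -> Zeta
  ancestors of Zeta: {Alpha, Theta, Zeta}
Common ancestors: {Alpha, Theta}
Walk up from Zeta: Zeta (not in ancestors of Beta), Theta (in ancestors of Beta), Alpha (in ancestors of Beta)
Deepest common ancestor (LCA) = Theta

Answer: Theta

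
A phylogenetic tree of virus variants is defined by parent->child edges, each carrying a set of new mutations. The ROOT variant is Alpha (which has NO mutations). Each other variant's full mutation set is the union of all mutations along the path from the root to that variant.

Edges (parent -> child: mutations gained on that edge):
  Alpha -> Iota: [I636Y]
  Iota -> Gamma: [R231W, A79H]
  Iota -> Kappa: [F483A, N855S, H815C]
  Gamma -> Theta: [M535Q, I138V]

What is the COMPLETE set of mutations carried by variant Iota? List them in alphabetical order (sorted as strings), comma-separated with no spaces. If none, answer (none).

At Alpha: gained [] -> total []
At Iota: gained ['I636Y'] -> total ['I636Y']

Answer: I636Y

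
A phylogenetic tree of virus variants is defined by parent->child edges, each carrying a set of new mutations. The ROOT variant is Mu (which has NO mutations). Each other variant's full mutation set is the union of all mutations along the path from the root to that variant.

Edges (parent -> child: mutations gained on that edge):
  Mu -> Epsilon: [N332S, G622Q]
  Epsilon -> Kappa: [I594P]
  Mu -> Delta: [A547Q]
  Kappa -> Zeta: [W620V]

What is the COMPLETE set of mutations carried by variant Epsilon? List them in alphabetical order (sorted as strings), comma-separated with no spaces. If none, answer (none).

Answer: G622Q,N332S

Derivation:
At Mu: gained [] -> total []
At Epsilon: gained ['N332S', 'G622Q'] -> total ['G622Q', 'N332S']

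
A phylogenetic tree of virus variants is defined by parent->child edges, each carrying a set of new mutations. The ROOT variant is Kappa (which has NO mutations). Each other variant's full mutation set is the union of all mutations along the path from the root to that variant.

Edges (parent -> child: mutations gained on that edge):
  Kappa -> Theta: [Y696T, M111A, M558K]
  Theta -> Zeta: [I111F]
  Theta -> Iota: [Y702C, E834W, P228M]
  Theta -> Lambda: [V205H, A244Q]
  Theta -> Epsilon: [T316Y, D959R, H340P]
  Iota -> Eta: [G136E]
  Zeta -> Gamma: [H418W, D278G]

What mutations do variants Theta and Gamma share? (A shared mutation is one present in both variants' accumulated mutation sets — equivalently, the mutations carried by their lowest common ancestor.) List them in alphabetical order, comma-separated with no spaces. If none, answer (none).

Accumulating mutations along path to Theta:
  At Kappa: gained [] -> total []
  At Theta: gained ['Y696T', 'M111A', 'M558K'] -> total ['M111A', 'M558K', 'Y696T']
Mutations(Theta) = ['M111A', 'M558K', 'Y696T']
Accumulating mutations along path to Gamma:
  At Kappa: gained [] -> total []
  At Theta: gained ['Y696T', 'M111A', 'M558K'] -> total ['M111A', 'M558K', 'Y696T']
  At Zeta: gained ['I111F'] -> total ['I111F', 'M111A', 'M558K', 'Y696T']
  At Gamma: gained ['H418W', 'D278G'] -> total ['D278G', 'H418W', 'I111F', 'M111A', 'M558K', 'Y696T']
Mutations(Gamma) = ['D278G', 'H418W', 'I111F', 'M111A', 'M558K', 'Y696T']
Intersection: ['M111A', 'M558K', 'Y696T'] ∩ ['D278G', 'H418W', 'I111F', 'M111A', 'M558K', 'Y696T'] = ['M111A', 'M558K', 'Y696T']

Answer: M111A,M558K,Y696T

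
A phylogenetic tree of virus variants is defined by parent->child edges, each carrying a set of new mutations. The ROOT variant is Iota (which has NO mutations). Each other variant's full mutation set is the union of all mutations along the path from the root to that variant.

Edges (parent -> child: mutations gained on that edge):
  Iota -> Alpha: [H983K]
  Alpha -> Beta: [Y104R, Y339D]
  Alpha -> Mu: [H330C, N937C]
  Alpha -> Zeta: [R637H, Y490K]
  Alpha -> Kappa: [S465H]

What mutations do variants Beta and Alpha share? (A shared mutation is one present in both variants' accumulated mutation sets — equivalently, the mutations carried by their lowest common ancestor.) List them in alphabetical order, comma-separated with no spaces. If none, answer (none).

Answer: H983K

Derivation:
Accumulating mutations along path to Beta:
  At Iota: gained [] -> total []
  At Alpha: gained ['H983K'] -> total ['H983K']
  At Beta: gained ['Y104R', 'Y339D'] -> total ['H983K', 'Y104R', 'Y339D']
Mutations(Beta) = ['H983K', 'Y104R', 'Y339D']
Accumulating mutations along path to Alpha:
  At Iota: gained [] -> total []
  At Alpha: gained ['H983K'] -> total ['H983K']
Mutations(Alpha) = ['H983K']
Intersection: ['H983K', 'Y104R', 'Y339D'] ∩ ['H983K'] = ['H983K']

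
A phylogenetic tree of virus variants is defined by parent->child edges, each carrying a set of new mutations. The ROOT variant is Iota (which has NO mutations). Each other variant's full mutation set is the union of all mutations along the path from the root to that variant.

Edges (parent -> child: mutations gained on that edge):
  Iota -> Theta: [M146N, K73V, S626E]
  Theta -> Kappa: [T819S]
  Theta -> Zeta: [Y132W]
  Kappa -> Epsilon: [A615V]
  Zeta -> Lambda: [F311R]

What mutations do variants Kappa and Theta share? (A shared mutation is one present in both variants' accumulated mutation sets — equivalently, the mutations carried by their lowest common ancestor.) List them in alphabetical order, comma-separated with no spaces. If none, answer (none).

Answer: K73V,M146N,S626E

Derivation:
Accumulating mutations along path to Kappa:
  At Iota: gained [] -> total []
  At Theta: gained ['M146N', 'K73V', 'S626E'] -> total ['K73V', 'M146N', 'S626E']
  At Kappa: gained ['T819S'] -> total ['K73V', 'M146N', 'S626E', 'T819S']
Mutations(Kappa) = ['K73V', 'M146N', 'S626E', 'T819S']
Accumulating mutations along path to Theta:
  At Iota: gained [] -> total []
  At Theta: gained ['M146N', 'K73V', 'S626E'] -> total ['K73V', 'M146N', 'S626E']
Mutations(Theta) = ['K73V', 'M146N', 'S626E']
Intersection: ['K73V', 'M146N', 'S626E', 'T819S'] ∩ ['K73V', 'M146N', 'S626E'] = ['K73V', 'M146N', 'S626E']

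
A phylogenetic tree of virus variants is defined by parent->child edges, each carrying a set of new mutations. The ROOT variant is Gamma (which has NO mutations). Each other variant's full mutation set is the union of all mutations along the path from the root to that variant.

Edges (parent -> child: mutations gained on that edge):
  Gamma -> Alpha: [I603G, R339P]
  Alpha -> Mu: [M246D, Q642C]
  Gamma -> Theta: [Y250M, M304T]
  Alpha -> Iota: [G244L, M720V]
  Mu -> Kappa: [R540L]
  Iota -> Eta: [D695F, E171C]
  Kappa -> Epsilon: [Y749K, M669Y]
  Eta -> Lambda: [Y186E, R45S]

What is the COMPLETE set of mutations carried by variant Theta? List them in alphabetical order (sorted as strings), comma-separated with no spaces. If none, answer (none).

At Gamma: gained [] -> total []
At Theta: gained ['Y250M', 'M304T'] -> total ['M304T', 'Y250M']

Answer: M304T,Y250M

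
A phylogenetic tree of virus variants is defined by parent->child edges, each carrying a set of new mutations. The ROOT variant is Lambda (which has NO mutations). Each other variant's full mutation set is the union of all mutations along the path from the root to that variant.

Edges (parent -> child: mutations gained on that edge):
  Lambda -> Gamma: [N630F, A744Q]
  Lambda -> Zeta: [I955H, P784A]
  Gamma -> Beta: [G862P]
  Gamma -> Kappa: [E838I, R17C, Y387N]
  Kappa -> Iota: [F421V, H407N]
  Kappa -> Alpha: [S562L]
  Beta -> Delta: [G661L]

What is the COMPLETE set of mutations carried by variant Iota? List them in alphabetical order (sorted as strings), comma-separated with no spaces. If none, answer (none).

Answer: A744Q,E838I,F421V,H407N,N630F,R17C,Y387N

Derivation:
At Lambda: gained [] -> total []
At Gamma: gained ['N630F', 'A744Q'] -> total ['A744Q', 'N630F']
At Kappa: gained ['E838I', 'R17C', 'Y387N'] -> total ['A744Q', 'E838I', 'N630F', 'R17C', 'Y387N']
At Iota: gained ['F421V', 'H407N'] -> total ['A744Q', 'E838I', 'F421V', 'H407N', 'N630F', 'R17C', 'Y387N']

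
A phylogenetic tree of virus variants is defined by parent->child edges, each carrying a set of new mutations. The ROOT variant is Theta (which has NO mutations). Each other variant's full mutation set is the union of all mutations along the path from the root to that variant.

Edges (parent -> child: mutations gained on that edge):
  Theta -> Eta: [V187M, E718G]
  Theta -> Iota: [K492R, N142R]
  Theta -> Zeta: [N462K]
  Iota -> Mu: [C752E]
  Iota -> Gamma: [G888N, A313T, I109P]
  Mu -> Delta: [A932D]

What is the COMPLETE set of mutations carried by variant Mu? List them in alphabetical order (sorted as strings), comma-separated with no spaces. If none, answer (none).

At Theta: gained [] -> total []
At Iota: gained ['K492R', 'N142R'] -> total ['K492R', 'N142R']
At Mu: gained ['C752E'] -> total ['C752E', 'K492R', 'N142R']

Answer: C752E,K492R,N142R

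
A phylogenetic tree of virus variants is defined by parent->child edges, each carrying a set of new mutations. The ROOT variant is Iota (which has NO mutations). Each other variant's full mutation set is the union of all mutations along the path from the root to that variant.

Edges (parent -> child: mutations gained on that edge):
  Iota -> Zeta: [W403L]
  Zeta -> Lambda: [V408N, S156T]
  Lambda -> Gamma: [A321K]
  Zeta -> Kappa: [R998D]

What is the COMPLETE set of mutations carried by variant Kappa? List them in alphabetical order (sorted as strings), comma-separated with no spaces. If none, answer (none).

At Iota: gained [] -> total []
At Zeta: gained ['W403L'] -> total ['W403L']
At Kappa: gained ['R998D'] -> total ['R998D', 'W403L']

Answer: R998D,W403L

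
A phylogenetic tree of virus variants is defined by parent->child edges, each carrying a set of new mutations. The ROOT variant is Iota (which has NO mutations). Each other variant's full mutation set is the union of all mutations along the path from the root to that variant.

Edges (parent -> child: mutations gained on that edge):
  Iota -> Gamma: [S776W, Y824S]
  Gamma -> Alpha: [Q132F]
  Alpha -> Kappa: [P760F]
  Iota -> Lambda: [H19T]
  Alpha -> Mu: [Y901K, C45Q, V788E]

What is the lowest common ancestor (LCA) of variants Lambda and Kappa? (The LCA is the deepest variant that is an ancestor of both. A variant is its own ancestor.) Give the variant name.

Answer: Iota

Derivation:
Path from root to Lambda: Iota -> Lambda
  ancestors of Lambda: {Iota, Lambda}
Path from root to Kappa: Iota -> Gamma -> Alpha -> Kappa
  ancestors of Kappa: {Iota, Gamma, Alpha, Kappa}
Common ancestors: {Iota}
Walk up from Kappa: Kappa (not in ancestors of Lambda), Alpha (not in ancestors of Lambda), Gamma (not in ancestors of Lambda), Iota (in ancestors of Lambda)
Deepest common ancestor (LCA) = Iota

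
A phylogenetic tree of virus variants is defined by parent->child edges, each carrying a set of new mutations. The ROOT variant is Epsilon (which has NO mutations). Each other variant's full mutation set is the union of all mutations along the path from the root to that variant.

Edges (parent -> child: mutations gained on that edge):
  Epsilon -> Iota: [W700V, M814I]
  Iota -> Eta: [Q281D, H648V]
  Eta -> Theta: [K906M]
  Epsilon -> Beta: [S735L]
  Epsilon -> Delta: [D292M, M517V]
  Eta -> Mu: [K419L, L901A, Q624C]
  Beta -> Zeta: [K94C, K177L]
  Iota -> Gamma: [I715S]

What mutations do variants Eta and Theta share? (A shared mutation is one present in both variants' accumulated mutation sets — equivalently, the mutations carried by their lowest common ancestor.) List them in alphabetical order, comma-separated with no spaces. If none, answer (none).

Accumulating mutations along path to Eta:
  At Epsilon: gained [] -> total []
  At Iota: gained ['W700V', 'M814I'] -> total ['M814I', 'W700V']
  At Eta: gained ['Q281D', 'H648V'] -> total ['H648V', 'M814I', 'Q281D', 'W700V']
Mutations(Eta) = ['H648V', 'M814I', 'Q281D', 'W700V']
Accumulating mutations along path to Theta:
  At Epsilon: gained [] -> total []
  At Iota: gained ['W700V', 'M814I'] -> total ['M814I', 'W700V']
  At Eta: gained ['Q281D', 'H648V'] -> total ['H648V', 'M814I', 'Q281D', 'W700V']
  At Theta: gained ['K906M'] -> total ['H648V', 'K906M', 'M814I', 'Q281D', 'W700V']
Mutations(Theta) = ['H648V', 'K906M', 'M814I', 'Q281D', 'W700V']
Intersection: ['H648V', 'M814I', 'Q281D', 'W700V'] ∩ ['H648V', 'K906M', 'M814I', 'Q281D', 'W700V'] = ['H648V', 'M814I', 'Q281D', 'W700V']

Answer: H648V,M814I,Q281D,W700V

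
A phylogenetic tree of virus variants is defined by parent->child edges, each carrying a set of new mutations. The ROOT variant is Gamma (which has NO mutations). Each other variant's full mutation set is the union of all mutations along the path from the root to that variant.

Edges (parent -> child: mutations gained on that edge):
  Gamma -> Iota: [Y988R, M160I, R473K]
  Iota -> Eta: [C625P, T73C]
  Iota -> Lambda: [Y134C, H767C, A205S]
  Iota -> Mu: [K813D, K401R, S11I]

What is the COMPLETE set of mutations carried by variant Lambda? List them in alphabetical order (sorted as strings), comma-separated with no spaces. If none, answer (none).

At Gamma: gained [] -> total []
At Iota: gained ['Y988R', 'M160I', 'R473K'] -> total ['M160I', 'R473K', 'Y988R']
At Lambda: gained ['Y134C', 'H767C', 'A205S'] -> total ['A205S', 'H767C', 'M160I', 'R473K', 'Y134C', 'Y988R']

Answer: A205S,H767C,M160I,R473K,Y134C,Y988R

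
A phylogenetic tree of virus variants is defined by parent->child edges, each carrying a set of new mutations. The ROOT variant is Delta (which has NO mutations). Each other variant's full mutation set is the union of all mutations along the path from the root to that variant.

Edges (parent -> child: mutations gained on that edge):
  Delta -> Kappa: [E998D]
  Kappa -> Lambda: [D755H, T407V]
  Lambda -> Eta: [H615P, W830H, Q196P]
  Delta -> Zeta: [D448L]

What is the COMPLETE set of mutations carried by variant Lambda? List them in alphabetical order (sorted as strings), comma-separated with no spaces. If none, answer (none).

At Delta: gained [] -> total []
At Kappa: gained ['E998D'] -> total ['E998D']
At Lambda: gained ['D755H', 'T407V'] -> total ['D755H', 'E998D', 'T407V']

Answer: D755H,E998D,T407V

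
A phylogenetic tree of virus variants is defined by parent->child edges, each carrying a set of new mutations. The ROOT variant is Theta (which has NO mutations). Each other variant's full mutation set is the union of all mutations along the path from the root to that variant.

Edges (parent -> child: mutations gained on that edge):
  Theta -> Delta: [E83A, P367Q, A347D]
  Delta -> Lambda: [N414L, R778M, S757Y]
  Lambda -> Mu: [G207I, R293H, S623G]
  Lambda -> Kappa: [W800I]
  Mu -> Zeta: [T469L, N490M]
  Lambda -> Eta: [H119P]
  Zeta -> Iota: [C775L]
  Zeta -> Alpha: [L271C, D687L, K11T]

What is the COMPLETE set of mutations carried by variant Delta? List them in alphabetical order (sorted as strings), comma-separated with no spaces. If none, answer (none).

At Theta: gained [] -> total []
At Delta: gained ['E83A', 'P367Q', 'A347D'] -> total ['A347D', 'E83A', 'P367Q']

Answer: A347D,E83A,P367Q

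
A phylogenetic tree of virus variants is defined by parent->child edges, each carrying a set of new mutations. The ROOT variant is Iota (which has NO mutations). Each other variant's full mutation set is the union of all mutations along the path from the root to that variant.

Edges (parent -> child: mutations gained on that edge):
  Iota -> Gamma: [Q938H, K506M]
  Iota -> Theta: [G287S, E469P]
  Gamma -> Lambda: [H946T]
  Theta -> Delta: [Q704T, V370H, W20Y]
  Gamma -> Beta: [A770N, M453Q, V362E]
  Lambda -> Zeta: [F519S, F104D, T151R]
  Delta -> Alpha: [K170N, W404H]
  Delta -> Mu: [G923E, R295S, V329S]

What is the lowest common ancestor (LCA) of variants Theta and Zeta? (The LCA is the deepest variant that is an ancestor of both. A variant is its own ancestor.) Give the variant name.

Answer: Iota

Derivation:
Path from root to Theta: Iota -> Theta
  ancestors of Theta: {Iota, Theta}
Path from root to Zeta: Iota -> Gamma -> Lambda -> Zeta
  ancestors of Zeta: {Iota, Gamma, Lambda, Zeta}
Common ancestors: {Iota}
Walk up from Zeta: Zeta (not in ancestors of Theta), Lambda (not in ancestors of Theta), Gamma (not in ancestors of Theta), Iota (in ancestors of Theta)
Deepest common ancestor (LCA) = Iota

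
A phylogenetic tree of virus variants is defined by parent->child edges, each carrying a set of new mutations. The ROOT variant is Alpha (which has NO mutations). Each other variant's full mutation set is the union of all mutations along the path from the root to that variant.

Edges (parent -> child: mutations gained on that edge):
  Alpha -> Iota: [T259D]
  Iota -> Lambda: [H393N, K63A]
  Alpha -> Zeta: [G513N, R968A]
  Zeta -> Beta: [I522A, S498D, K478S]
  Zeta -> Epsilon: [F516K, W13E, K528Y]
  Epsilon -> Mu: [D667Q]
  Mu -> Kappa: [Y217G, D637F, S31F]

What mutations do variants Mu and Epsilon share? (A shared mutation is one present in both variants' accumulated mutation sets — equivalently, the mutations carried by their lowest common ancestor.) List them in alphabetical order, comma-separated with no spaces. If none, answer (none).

Answer: F516K,G513N,K528Y,R968A,W13E

Derivation:
Accumulating mutations along path to Mu:
  At Alpha: gained [] -> total []
  At Zeta: gained ['G513N', 'R968A'] -> total ['G513N', 'R968A']
  At Epsilon: gained ['F516K', 'W13E', 'K528Y'] -> total ['F516K', 'G513N', 'K528Y', 'R968A', 'W13E']
  At Mu: gained ['D667Q'] -> total ['D667Q', 'F516K', 'G513N', 'K528Y', 'R968A', 'W13E']
Mutations(Mu) = ['D667Q', 'F516K', 'G513N', 'K528Y', 'R968A', 'W13E']
Accumulating mutations along path to Epsilon:
  At Alpha: gained [] -> total []
  At Zeta: gained ['G513N', 'R968A'] -> total ['G513N', 'R968A']
  At Epsilon: gained ['F516K', 'W13E', 'K528Y'] -> total ['F516K', 'G513N', 'K528Y', 'R968A', 'W13E']
Mutations(Epsilon) = ['F516K', 'G513N', 'K528Y', 'R968A', 'W13E']
Intersection: ['D667Q', 'F516K', 'G513N', 'K528Y', 'R968A', 'W13E'] ∩ ['F516K', 'G513N', 'K528Y', 'R968A', 'W13E'] = ['F516K', 'G513N', 'K528Y', 'R968A', 'W13E']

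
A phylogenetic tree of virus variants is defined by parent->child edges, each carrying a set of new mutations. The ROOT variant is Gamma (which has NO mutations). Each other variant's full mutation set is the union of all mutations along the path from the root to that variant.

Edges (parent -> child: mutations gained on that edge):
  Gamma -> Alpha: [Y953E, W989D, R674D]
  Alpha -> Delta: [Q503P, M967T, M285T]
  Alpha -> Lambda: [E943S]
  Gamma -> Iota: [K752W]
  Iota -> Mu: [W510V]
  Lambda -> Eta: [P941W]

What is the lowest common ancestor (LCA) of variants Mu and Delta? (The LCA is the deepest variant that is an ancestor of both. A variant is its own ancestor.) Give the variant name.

Path from root to Mu: Gamma -> Iota -> Mu
  ancestors of Mu: {Gamma, Iota, Mu}
Path from root to Delta: Gamma -> Alpha -> Delta
  ancestors of Delta: {Gamma, Alpha, Delta}
Common ancestors: {Gamma}
Walk up from Delta: Delta (not in ancestors of Mu), Alpha (not in ancestors of Mu), Gamma (in ancestors of Mu)
Deepest common ancestor (LCA) = Gamma

Answer: Gamma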